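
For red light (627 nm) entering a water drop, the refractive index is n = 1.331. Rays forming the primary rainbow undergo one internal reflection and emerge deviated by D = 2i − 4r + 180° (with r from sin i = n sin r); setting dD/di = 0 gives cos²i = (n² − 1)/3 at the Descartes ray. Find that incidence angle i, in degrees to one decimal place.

59.5°

cos²i = (1.331² − 1)/3 = (1.77156 − 1)/3 = 0.25719.
cos i = 0.50714, so i = 59.527°.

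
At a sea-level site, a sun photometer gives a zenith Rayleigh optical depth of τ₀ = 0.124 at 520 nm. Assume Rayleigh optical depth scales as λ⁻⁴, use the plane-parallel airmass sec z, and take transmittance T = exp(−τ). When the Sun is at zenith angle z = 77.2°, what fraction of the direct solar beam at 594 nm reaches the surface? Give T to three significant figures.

0.720

sec 77.2° = 4.5137.
τ = 0.124 × (520/594)⁴ × 4.5137 = 0.124 × 0.5873 × 4.5137 = 0.3287.
T = exp(−0.3287) = 0.7198.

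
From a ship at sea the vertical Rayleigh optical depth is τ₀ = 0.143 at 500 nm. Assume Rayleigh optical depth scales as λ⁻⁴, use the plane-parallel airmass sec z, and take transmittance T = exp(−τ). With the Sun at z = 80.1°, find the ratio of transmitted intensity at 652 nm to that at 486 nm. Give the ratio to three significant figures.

1.90

Airmass: sec 80.1° = 5.8164.
τ(652 nm) = 0.143 × (500/652)⁴ × 5.8164 = 0.143 × 0.3459 × 5.8164 = 0.2877.
τ(486 nm) = 0.143 × (500/486)⁴ × 5.8164 = 0.143 × 1.1203 × 5.8164 = 0.9318.
T(652)/T(486) = exp(τ_B − τ_A) = exp(0.6441) = 1.9043.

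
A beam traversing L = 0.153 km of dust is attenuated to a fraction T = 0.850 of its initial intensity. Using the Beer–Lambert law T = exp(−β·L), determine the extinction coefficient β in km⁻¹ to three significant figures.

Beer–Lambert: T = exp(−βL) ⇒ β = −ln(T)/L = −ln(0.850)/0.153 = 0.1625/0.153 = 1.062 km⁻¹.

1.06 km⁻¹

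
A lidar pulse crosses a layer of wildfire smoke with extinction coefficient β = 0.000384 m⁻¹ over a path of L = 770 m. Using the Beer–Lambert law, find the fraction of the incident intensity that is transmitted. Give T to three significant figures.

0.744

τ = β·L = 0.000384 × 770 = 0.2957.
T = exp(−0.2957) = 0.7440.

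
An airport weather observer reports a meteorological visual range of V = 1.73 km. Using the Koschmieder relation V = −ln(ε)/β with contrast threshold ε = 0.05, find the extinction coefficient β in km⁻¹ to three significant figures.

β = −ln(0.05) / V = 2.996 / 1.73 = 1.7316 km⁻¹.

1.73 km⁻¹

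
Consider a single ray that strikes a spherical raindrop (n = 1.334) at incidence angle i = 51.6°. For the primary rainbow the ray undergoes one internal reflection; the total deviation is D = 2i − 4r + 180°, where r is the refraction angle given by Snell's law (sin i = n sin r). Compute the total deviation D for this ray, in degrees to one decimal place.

sin r = sin 51.6° / 1.334 = 0.7837/1.334 = 0.5875; r = 35.98°.
D = 2·51.6° − 4·35.98° + 180° = 103.20° − 143.91° + 180° = 139.29°.

139.3°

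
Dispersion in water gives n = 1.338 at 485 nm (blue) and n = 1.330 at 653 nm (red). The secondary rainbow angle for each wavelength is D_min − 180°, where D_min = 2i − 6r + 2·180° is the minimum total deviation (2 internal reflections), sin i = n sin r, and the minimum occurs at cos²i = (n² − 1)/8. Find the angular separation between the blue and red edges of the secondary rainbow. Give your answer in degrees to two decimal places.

2.09°

At 485 nm (n = 1.338): cos²i = 0.09878 → i = 71.682°, r = 45.195°, D_min = 232.193°, rainbow angle = 52.193°.
At 653 nm (n = 1.330): cos²i = 0.09611 → i = 71.940°, r = 45.630°, D_min = 230.101°, rainbow angle = 50.101°.
Angular width = |52.193° − 50.101°| = 2.092°.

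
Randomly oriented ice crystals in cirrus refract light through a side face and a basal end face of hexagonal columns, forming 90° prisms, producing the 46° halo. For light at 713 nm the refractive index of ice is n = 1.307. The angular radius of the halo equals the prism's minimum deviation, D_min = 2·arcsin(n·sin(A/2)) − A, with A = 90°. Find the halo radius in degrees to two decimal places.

n·sin(A/2) = 1.307 × sin 45° = 1.307 × 0.7071 = 0.9242.
D_min = 2·arcsin(0.9242) − 90° = 2 × 67.546° − 90° = 45.093°.

45.09°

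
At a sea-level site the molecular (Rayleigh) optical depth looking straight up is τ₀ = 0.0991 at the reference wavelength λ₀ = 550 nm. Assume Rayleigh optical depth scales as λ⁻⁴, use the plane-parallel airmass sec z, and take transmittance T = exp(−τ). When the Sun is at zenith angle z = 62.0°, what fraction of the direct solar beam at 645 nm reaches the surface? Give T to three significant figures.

0.894

sec 62.0° = 2.1301.
τ = 0.0991 × (550/645)⁴ × 2.1301 = 0.0991 × 0.5287 × 2.1301 = 0.1116.
T = exp(−0.1116) = 0.8944.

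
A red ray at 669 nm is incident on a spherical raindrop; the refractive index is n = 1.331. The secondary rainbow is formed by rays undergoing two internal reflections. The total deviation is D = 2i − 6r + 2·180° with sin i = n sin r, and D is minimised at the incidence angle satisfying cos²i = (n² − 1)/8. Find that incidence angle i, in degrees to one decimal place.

71.9°

cos²i = (1.331² − 1)/8 = (1.77156 − 1)/8 = 0.09645.
cos i = 0.31056, so i = 71.907°.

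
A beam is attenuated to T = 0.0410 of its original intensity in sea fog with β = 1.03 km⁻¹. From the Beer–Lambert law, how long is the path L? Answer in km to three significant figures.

Beer–Lambert: T = exp(−βL) ⇒ L = −ln(T)/β = −ln(0.0410)/1.03 = 3.1942/1.03 = 3.101 km.

3.10 km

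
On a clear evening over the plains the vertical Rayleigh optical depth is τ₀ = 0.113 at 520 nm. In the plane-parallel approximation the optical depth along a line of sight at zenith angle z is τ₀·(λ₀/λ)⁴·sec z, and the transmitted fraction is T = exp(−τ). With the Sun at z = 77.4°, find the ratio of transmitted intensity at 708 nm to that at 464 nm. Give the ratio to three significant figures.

1.95

Airmass: sec 77.4° = 4.5841.
τ(708 nm) = 0.113 × (520/708)⁴ × 4.5841 = 0.113 × 0.2910 × 4.5841 = 0.1507.
τ(464 nm) = 0.113 × (520/464)⁴ × 4.5841 = 0.113 × 1.5774 × 4.5841 = 0.8171.
T(708)/T(464) = exp(τ_B − τ_A) = exp(0.6664) = 1.9472.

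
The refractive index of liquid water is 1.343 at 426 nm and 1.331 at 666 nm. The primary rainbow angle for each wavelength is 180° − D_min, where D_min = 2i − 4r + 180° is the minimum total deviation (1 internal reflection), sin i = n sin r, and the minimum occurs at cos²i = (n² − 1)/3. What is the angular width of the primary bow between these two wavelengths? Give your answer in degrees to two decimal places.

At 426 nm (n = 1.343): cos²i = 0.26788 → i = 58.830°, r = 39.577°, D_min = 139.354°, rainbow angle = 40.646°.
At 666 nm (n = 1.331): cos²i = 0.25719 → i = 59.527°, r = 40.356°, D_min = 137.630°, rainbow angle = 42.370°.
Angular width = |40.646° − 42.370°| = 1.724°.

1.72°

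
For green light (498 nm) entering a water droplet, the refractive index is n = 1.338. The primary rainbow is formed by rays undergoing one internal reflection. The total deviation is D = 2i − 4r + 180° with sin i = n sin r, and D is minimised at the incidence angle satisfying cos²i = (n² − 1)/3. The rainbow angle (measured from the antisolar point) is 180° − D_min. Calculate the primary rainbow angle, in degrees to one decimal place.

cos²i = (1.79024 − 1)/3 = 0.26341; i = arccos(0.51324) = 59.120°.
sin r = sin 59.120°/1.338 = 0.64144; r = 39.899°.
D_min = 2·59.120° − 4·39.899° + 180° = 138.643°.
Rainbow angle = 180° − D_min = 41.357°.

41.4°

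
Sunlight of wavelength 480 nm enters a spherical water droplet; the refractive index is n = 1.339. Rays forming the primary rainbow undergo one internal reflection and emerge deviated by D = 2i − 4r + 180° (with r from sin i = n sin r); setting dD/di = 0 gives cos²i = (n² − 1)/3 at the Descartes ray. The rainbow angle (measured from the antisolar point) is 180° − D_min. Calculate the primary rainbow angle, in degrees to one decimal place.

41.2°

cos²i = (1.79292 − 1)/3 = 0.26431; i = arccos(0.51411) = 59.062°.
sin r = sin 59.062°/1.339 = 0.64057; r = 39.834°.
D_min = 2·59.062° − 4·39.834° + 180° = 138.786°.
Rainbow angle = 180° − D_min = 41.214°.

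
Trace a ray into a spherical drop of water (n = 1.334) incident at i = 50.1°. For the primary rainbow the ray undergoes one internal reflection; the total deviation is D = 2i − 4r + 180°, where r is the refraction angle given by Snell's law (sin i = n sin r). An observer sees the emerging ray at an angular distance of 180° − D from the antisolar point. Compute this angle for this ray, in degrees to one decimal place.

40.2°

sin r = sin 50.1° / 1.334 = 0.7672/1.334 = 0.5751; r = 35.11°.
D = 2·50.1° − 4·35.11° + 180° = 100.20° − 140.42° + 180° = 139.78°.
Angle from antisolar point = 180° − D = 40.22°.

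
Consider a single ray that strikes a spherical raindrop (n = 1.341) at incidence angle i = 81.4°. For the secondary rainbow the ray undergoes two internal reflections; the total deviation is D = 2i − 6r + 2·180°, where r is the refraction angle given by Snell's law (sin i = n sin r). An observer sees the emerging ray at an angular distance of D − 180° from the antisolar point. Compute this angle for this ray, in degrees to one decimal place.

57.8°

sin r = sin 81.4° / 1.341 = 0.9888/1.341 = 0.7373; r = 47.50°.
D = 2·81.4° − 6·47.50° + 2·180° = 162.80° − 285.03° + 360° = 237.77°.
Angle from antisolar point = D − 180° = 57.77°.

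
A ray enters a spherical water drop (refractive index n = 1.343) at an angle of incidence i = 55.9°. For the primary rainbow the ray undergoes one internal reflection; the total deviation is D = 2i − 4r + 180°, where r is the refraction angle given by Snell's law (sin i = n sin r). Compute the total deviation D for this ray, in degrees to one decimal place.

139.5°

sin r = sin 55.9° / 1.343 = 0.8281/1.343 = 0.6166; r = 38.07°.
D = 2·55.9° − 4·38.07° + 180° = 111.80° − 152.27° + 180° = 139.53°.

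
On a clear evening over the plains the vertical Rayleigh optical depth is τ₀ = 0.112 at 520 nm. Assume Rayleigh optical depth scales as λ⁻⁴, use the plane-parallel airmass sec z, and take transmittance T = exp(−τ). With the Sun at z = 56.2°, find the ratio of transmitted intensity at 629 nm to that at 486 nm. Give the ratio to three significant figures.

1.19

Airmass: sec 56.2° = 1.7976.
τ(629 nm) = 0.112 × (520/629)⁴ × 1.7976 = 0.112 × 0.4671 × 1.7976 = 0.0940.
τ(486 nm) = 0.112 × (520/486)⁴ × 1.7976 = 0.112 × 1.3106 × 1.7976 = 0.2639.
T(629)/T(486) = exp(τ_B − τ_A) = exp(0.1698) = 1.1851.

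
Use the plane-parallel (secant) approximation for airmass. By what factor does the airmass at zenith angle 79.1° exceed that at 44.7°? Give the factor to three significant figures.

X(79.1°)/X(44.7°) = sec 79.1° / sec 44.7° = cos 44.7° / cos 79.1° = 0.7108/0.1891 = 3.7589.

3.76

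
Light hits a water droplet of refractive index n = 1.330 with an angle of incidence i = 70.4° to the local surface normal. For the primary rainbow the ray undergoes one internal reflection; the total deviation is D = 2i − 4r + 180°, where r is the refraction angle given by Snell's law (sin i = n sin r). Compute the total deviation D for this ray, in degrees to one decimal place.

sin r = sin 70.4° / 1.330 = 0.9421/1.330 = 0.7083; r = 45.10°.
D = 2·70.4° − 4·45.10° + 180° = 140.80° − 180.39° + 180° = 140.41°.

140.4°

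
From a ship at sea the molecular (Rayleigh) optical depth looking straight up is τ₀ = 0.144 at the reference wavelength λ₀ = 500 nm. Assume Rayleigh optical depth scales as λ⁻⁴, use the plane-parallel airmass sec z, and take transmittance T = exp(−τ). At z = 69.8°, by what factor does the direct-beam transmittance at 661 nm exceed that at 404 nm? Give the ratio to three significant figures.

Airmass: sec 69.8° = 2.8960.
τ(661 nm) = 0.144 × (500/661)⁴ × 2.8960 = 0.144 × 0.3274 × 2.8960 = 0.1365.
τ(404 nm) = 0.144 × (500/404)⁴ × 2.8960 = 0.144 × 2.3461 × 2.8960 = 0.9784.
T(661)/T(404) = exp(τ_B − τ_A) = exp(0.8419) = 2.3207.

2.32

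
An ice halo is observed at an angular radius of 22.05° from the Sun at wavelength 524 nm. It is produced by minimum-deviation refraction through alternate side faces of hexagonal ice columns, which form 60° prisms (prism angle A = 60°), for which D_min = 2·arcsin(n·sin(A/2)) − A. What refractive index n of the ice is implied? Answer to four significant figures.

Rearranging: n = sin((D_min + A)/2) / sin(A/2).
(D_min + A)/2 = (22.05° + 60°)/2 = 41.025°.
n = sin 41.025° / sin 30° = 0.6564 / 0.5000 = 1.3128.

1.313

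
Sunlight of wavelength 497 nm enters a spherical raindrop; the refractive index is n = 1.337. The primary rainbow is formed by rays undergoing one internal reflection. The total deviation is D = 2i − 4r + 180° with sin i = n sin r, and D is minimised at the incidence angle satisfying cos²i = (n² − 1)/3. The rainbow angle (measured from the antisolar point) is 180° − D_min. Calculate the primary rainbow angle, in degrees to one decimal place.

41.5°

cos²i = (1.78757 − 1)/3 = 0.26252; i = arccos(0.51237) = 59.178°.
sin r = sin 59.178°/1.337 = 0.64231; r = 39.964°.
D_min = 2·59.178° − 4·39.964° + 180° = 138.500°.
Rainbow angle = 180° − D_min = 41.500°.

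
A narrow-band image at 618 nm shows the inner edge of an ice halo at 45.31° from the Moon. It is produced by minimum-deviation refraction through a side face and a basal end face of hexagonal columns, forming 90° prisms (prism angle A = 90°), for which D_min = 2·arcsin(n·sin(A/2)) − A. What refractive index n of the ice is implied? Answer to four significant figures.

Rearranging: n = sin((D_min + A)/2) / sin(A/2).
(D_min + A)/2 = (45.31° + 90°)/2 = 67.655°.
n = sin 67.655° / sin 45° = 0.9249 / 0.7071 = 1.3080.

1.308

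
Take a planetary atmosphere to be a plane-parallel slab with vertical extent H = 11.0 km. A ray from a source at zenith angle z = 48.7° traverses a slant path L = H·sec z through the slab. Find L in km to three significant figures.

16.7 km

sec z = 1/cos 48.7° = 1.5151.
L = 11.0 × 1.5151 = 16.667 km.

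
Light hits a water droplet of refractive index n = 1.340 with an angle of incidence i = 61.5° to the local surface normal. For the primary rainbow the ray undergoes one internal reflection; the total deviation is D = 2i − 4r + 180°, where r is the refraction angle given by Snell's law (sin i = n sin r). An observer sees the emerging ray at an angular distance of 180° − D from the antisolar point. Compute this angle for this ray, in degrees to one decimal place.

sin r = sin 61.5° / 1.340 = 0.8788/1.340 = 0.6558; r = 40.98°.
D = 2·61.5° − 4·40.98° + 180° = 123.00° − 163.93° + 180° = 139.07°.
Angle from antisolar point = 180° − D = 40.93°.

40.9°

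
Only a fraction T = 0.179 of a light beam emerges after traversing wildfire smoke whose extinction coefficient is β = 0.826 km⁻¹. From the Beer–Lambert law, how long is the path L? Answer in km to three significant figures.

Beer–Lambert: T = exp(−βL) ⇒ L = −ln(T)/β = −ln(0.179)/0.826 = 1.7204/0.826 = 2.083 km.

2.08 km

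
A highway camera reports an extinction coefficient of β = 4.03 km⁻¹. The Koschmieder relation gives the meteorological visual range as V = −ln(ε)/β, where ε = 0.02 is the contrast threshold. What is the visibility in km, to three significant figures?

0.971 km

V = −ln(0.02) / 4.03 = 3.912 / 4.03 = 0.9707 km.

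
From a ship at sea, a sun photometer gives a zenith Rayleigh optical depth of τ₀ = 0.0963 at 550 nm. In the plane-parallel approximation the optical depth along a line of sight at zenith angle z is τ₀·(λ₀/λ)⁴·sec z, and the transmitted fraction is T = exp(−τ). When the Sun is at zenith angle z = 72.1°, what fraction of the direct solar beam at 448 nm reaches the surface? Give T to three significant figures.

sec 72.1° = 3.2535.
τ = 0.0963 × (550/448)⁴ × 3.2535 = 0.0963 × 2.2716 × 3.2535 = 0.7117.
T = exp(−0.7117) = 0.4908.

0.491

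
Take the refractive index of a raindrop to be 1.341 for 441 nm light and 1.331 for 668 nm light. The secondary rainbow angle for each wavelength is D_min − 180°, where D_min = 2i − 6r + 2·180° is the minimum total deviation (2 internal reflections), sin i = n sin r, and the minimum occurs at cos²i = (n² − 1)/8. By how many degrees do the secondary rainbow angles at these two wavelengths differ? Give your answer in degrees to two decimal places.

2.60°

At 441 nm (n = 1.341): cos²i = 0.09979 → i = 71.586°, r = 45.034°, D_min = 232.966°, rainbow angle = 52.966°.
At 668 nm (n = 1.331): cos²i = 0.09645 → i = 71.907°, r = 45.575°, D_min = 230.365°, rainbow angle = 50.365°.
Angular width = |52.966° − 50.365°| = 2.601°.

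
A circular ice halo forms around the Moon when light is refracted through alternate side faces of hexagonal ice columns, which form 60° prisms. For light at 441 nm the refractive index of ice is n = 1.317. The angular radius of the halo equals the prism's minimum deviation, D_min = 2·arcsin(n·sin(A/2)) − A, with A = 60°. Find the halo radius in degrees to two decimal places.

22.37°

n·sin(A/2) = 1.317 × sin 30° = 1.317 × 0.5000 = 0.6585.
D_min = 2·arcsin(0.6585) − 60° = 2 × 41.186° − 60° = 22.371°.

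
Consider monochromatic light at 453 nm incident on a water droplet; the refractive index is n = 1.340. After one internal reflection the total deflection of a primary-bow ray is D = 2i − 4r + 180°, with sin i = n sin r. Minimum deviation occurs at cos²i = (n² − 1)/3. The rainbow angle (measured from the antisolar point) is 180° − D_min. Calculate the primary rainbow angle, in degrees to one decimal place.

cos²i = (1.79560 − 1)/3 = 0.26520; i = arccos(0.51498) = 59.004°.
sin r = sin 59.004°/1.340 = 0.63971; r = 39.770°.
D_min = 2·59.004° − 4·39.770° + 180° = 138.929°.
Rainbow angle = 180° − D_min = 41.071°.

41.1°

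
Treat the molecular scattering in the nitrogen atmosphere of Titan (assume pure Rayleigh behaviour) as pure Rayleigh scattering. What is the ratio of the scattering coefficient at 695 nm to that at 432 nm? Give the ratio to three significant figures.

Rayleigh scattering ∝ λ⁻⁴, so the ratio of coefficients is the inverse fourth power of the wavelength ratio.
σ(695)/σ(432) = (432/695)⁴ = (0.6216)⁴ = 0.1493.

0.149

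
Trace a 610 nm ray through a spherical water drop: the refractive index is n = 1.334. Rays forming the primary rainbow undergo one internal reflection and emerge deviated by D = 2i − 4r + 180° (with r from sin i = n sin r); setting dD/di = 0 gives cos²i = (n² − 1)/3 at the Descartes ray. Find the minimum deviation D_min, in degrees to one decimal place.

cos²i = (1.77956 − 1)/3 = 0.25985; i = arccos(0.50976) = 59.352°.
sin r = sin 59.352°/1.334 = 0.64492; r = 40.159°.
D_min = 2·59.352° − 4·40.159° + 180° = 138.067°.

138.1°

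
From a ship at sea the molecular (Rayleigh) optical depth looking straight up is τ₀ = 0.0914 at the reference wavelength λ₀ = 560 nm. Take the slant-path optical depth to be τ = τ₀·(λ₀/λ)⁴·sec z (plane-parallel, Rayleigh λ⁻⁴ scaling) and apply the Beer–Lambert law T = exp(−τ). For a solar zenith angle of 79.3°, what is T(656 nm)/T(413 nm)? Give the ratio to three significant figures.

Airmass: sec 79.3° = 5.3860.
τ(656 nm) = 0.0914 × (560/656)⁴ × 5.3860 = 0.0914 × 0.5311 × 5.3860 = 0.2614.
τ(413 nm) = 0.0914 × (560/413)⁴ × 5.3860 = 0.0914 × 3.3803 × 5.3860 = 1.6640.
T(656)/T(413) = exp(τ_B − τ_A) = exp(1.4026) = 4.0658.

4.07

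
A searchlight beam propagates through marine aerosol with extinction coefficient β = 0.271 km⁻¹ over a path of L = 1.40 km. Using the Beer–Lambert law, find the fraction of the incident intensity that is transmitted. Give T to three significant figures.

τ = β·L = 0.271 × 1.40 = 0.3794.
T = exp(−0.3794) = 0.6843.

0.684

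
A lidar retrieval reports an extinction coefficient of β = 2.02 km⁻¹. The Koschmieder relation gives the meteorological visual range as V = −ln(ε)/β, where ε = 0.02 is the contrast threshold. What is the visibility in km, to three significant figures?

V = −ln(0.02) / 2.02 = 3.912 / 2.02 = 1.9366 km.

1.94 km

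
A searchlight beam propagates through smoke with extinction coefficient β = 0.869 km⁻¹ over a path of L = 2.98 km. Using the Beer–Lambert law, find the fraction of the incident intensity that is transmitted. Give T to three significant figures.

τ = β·L = 0.869 × 2.98 = 2.5896.
T = exp(−2.5896) = 0.0750.

0.0750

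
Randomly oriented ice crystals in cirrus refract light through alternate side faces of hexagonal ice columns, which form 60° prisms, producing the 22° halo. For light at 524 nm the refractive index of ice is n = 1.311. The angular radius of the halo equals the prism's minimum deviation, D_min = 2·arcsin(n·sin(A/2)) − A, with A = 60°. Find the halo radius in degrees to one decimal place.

n·sin(A/2) = 1.311 × sin 30° = 1.311 × 0.5000 = 0.6555.
D_min = 2·arcsin(0.6555) − 60° = 2 × 40.958° − 60° = 21.915°.

21.9°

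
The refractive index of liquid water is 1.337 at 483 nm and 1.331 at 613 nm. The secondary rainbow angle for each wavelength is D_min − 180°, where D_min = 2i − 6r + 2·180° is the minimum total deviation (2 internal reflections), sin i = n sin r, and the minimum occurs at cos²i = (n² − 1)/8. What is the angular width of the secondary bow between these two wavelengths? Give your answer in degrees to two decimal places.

At 483 nm (n = 1.337): cos²i = 0.09845 → i = 71.714°, r = 45.249°, D_min = 231.934°, rainbow angle = 51.934°.
At 613 nm (n = 1.331): cos²i = 0.09645 → i = 71.907°, r = 45.575°, D_min = 230.365°, rainbow angle = 50.365°.
Angular width = |51.934° − 50.365°| = 1.569°.

1.57°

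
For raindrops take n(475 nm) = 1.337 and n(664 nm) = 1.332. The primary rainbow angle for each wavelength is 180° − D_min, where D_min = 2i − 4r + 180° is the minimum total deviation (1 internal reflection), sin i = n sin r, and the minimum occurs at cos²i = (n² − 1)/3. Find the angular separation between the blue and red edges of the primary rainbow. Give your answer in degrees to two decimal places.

0.72°

At 475 nm (n = 1.337): cos²i = 0.26252 → i = 59.178°, r = 39.964°, D_min = 138.500°, rainbow angle = 41.500°.
At 664 nm (n = 1.332): cos²i = 0.25807 → i = 59.469°, r = 40.290°, D_min = 137.776°, rainbow angle = 42.224°.
Angular width = |41.500° − 42.224°| = 0.724°.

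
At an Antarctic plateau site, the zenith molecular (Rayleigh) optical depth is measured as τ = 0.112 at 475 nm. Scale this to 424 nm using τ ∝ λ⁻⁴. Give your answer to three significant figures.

τ(424 nm) = τ(475 nm) × (475/424)⁴ = 0.112 × (1.1203)⁴ = 0.112 × 1.5751 = 0.1764.

0.176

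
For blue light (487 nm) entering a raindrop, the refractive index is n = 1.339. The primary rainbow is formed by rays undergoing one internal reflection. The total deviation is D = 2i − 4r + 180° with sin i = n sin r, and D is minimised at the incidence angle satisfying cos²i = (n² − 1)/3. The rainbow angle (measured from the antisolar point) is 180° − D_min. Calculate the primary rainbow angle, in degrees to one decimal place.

41.2°

cos²i = (1.79292 − 1)/3 = 0.26431; i = arccos(0.51411) = 59.062°.
sin r = sin 59.062°/1.339 = 0.64057; r = 39.834°.
D_min = 2·59.062° − 4·39.834° + 180° = 138.786°.
Rainbow angle = 180° − D_min = 41.214°.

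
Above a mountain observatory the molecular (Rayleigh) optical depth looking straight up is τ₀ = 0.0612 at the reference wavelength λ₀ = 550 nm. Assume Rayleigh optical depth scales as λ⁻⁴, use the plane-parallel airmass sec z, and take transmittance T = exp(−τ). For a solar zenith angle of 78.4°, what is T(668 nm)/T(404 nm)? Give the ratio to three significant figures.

Airmass: sec 78.4° = 4.9732.
τ(668 nm) = 0.0612 × (550/668)⁴ × 4.9732 = 0.0612 × 0.4596 × 4.9732 = 0.1399.
τ(404 nm) = 0.0612 × (550/404)⁴ × 4.9732 = 0.0612 × 3.4350 × 4.9732 = 1.0455.
T(668)/T(404) = exp(τ_B − τ_A) = exp(0.9056) = 2.4734.

2.47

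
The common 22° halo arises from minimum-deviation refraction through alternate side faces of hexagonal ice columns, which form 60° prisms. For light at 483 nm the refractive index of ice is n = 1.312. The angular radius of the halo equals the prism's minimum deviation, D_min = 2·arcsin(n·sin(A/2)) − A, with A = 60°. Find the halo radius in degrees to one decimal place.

22.0°

n·sin(A/2) = 1.312 × sin 30° = 1.312 × 0.5000 = 0.6560.
D_min = 2·arcsin(0.6560) − 60° = 2 × 40.996° − 60° = 21.991°.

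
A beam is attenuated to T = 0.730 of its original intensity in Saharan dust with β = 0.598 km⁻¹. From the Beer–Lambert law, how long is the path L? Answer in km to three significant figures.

0.526 km

Beer–Lambert: T = exp(−βL) ⇒ L = −ln(T)/β = −ln(0.730)/0.598 = 0.3147/0.598 = 0.5263 km.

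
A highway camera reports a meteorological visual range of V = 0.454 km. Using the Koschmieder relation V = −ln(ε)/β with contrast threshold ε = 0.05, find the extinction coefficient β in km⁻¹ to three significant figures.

6.60 km⁻¹

β = −ln(0.05) / V = 2.996 / 0.454 = 6.5985 km⁻¹.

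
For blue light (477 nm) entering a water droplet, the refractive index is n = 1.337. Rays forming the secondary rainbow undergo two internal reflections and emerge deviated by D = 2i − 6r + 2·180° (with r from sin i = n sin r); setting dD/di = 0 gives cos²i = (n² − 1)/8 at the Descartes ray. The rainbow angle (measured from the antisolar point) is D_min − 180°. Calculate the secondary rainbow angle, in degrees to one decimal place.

51.9°

cos²i = (1.78757 − 1)/8 = 0.09845; i = arccos(0.31376) = 71.714°.
sin r = sin 71.714°/1.337 = 0.71017; r = 45.249°.
D_min = 2·71.714° − 6·45.249° + 360° = 231.934°.
Rainbow angle = D_min − 180° = 51.934°.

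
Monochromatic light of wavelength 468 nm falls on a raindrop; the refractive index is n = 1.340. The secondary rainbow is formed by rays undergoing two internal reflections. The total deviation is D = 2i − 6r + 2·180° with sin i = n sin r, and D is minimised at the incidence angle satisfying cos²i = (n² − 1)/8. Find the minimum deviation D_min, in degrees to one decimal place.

cos²i = (1.79560 − 1)/8 = 0.09945; i = arccos(0.31536) = 71.618°.
sin r = sin 71.618°/1.340 = 0.70819; r = 45.088°.
D_min = 2·71.618° − 6·45.088° + 360° = 232.709°.

232.7°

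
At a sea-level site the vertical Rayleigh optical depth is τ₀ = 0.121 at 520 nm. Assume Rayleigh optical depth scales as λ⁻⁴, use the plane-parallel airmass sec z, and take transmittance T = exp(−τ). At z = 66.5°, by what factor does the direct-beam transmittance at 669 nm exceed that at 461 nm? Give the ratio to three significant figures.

1.46

Airmass: sec 66.5° = 2.5078.
τ(669 nm) = 0.121 × (520/669)⁴ × 2.5078 = 0.121 × 0.3650 × 2.5078 = 0.1108.
τ(461 nm) = 0.121 × (520/461)⁴ × 2.5078 = 0.121 × 1.6189 × 2.5078 = 0.4912.
T(669)/T(461) = exp(τ_B − τ_A) = exp(0.3805) = 1.4630.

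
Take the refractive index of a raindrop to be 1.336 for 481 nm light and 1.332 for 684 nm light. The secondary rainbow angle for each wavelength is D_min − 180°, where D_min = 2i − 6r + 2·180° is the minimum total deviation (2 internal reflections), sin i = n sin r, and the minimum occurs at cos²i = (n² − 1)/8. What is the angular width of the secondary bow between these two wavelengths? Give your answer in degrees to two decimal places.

At 481 nm (n = 1.336): cos²i = 0.09811 → i = 71.746°, r = 45.303°, D_min = 231.674°, rainbow angle = 51.674°.
At 684 nm (n = 1.332): cos²i = 0.09678 → i = 71.875°, r = 45.520°, D_min = 230.628°, rainbow angle = 50.628°.
Angular width = |51.674° − 50.628°| = 1.046°.

1.05°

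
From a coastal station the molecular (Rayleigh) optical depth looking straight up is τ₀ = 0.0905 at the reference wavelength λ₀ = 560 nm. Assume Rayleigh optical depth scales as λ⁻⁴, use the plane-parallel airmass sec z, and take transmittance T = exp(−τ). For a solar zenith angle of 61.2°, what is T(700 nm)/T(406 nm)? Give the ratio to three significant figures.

Airmass: sec 61.2° = 2.0757.
τ(700 nm) = 0.0905 × (560/700)⁴ × 2.0757 = 0.0905 × 0.4096 × 2.0757 = 0.0769.
τ(406 nm) = 0.0905 × (560/406)⁴ × 2.0757 = 0.0905 × 3.6195 × 2.0757 = 0.6799.
T(700)/T(406) = exp(τ_B − τ_A) = exp(0.6030) = 1.8276.

1.83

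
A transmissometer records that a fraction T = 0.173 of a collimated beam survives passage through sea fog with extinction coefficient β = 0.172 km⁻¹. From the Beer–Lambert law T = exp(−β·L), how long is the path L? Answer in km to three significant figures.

10.2 km

Beer–Lambert: T = exp(−βL) ⇒ L = −ln(T)/β = −ln(0.173)/0.172 = 1.7545/0.172 = 10.2 km.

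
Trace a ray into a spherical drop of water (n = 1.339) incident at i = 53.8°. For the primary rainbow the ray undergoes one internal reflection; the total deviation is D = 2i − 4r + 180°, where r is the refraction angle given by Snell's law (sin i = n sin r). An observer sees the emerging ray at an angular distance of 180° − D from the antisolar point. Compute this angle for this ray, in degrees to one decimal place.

40.6°

sin r = sin 53.8° / 1.339 = 0.8070/1.339 = 0.6027; r = 37.06°.
D = 2·53.8° − 4·37.06° + 180° = 107.60° − 148.24° + 180° = 139.36°.
Angle from antisolar point = 180° − D = 40.64°.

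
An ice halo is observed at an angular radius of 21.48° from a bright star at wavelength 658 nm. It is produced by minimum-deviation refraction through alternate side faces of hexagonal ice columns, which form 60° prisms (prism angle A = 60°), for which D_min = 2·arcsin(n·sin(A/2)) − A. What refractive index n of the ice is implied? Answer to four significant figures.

1.305

Rearranging: n = sin((D_min + A)/2) / sin(A/2).
(D_min + A)/2 = (21.48° + 60°)/2 = 40.740°.
n = sin 40.740° / sin 30° = 0.6526 / 0.5000 = 1.3053.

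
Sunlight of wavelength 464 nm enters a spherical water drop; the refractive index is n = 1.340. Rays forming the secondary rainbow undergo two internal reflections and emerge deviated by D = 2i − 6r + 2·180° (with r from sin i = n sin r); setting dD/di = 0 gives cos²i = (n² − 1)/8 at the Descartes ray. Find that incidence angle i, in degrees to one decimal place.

cos²i = (1.340² − 1)/8 = (1.79560 − 1)/8 = 0.09945.
cos i = 0.31536, so i = 71.618°.

71.6°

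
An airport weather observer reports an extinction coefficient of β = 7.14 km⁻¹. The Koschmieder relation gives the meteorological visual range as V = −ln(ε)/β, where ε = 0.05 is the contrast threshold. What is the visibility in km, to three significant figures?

0.420 km

V = −ln(0.05) / 7.14 = 2.996 / 7.14 = 0.4196 km.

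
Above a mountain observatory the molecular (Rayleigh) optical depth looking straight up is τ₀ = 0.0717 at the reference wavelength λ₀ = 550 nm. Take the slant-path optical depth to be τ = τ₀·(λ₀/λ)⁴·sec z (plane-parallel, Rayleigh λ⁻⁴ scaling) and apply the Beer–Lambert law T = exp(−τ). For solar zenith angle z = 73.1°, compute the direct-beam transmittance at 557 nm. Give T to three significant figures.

sec 73.1° = 3.4399.
τ = 0.0717 × (550/557)⁴ × 3.4399 = 0.0717 × 0.9507 × 3.4399 = 0.2345.
T = exp(−0.2345) = 0.7910.

0.791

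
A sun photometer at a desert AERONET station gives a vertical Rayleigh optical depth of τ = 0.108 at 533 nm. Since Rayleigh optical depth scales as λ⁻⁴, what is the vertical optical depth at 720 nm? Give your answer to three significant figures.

0.0324

τ(720 nm) = τ(533 nm) × (533/720)⁴ = 0.108 × (0.7403)⁴ = 0.108 × 0.3003 = 0.0324.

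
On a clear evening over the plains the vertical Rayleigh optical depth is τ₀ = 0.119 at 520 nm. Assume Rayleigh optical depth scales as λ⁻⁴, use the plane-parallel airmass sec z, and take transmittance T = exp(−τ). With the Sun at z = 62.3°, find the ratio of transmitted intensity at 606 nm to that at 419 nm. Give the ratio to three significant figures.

1.60

Airmass: sec 62.3° = 2.1513.
τ(606 nm) = 0.119 × (520/606)⁴ × 2.1513 = 0.119 × 0.5422 × 2.1513 = 0.1388.
τ(419 nm) = 0.119 × (520/419)⁴ × 2.1513 = 0.119 × 2.3722 × 2.1513 = 0.6073.
T(606)/T(419) = exp(τ_B − τ_A) = exp(0.4685) = 1.5976.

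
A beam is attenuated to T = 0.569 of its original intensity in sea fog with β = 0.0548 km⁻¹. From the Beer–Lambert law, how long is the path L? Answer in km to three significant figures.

Beer–Lambert: T = exp(−βL) ⇒ L = −ln(T)/β = −ln(0.569)/0.0548 = 0.5639/0.0548 = 10.29 km.

10.3 km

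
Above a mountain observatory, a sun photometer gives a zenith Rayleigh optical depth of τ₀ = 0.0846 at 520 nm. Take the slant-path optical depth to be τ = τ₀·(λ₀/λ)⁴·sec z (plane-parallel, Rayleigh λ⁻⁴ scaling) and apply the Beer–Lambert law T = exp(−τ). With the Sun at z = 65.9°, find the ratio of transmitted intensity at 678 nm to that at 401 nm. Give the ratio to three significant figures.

Airmass: sec 65.9° = 2.4490.
τ(678 nm) = 0.0846 × (520/678)⁴ × 2.4490 = 0.0846 × 0.3460 × 2.4490 = 0.0717.
τ(401 nm) = 0.0846 × (520/401)⁴ × 2.4490 = 0.0846 × 2.8277 × 2.4490 = 0.5859.
T(678)/T(401) = exp(τ_B − τ_A) = exp(0.5142) = 1.6723.

1.67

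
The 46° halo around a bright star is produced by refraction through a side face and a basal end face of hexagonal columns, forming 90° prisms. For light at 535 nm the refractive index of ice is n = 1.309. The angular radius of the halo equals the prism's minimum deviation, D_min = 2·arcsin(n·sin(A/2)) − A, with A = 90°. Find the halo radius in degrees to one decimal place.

n·sin(A/2) = 1.309 × sin 45° = 1.309 × 0.7071 = 0.9256.
D_min = 2·arcsin(0.9256) − 90° = 2 × 67.759° − 90° = 45.519°.

45.5°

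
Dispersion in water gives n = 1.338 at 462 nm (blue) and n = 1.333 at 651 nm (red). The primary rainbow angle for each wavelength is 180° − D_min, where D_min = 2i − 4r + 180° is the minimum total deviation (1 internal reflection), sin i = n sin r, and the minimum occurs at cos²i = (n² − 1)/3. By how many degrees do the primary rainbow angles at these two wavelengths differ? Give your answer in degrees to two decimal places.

0.72°

At 462 nm (n = 1.338): cos²i = 0.26341 → i = 59.120°, r = 39.899°, D_min = 138.643°, rainbow angle = 41.357°.
At 651 nm (n = 1.333): cos²i = 0.25896 → i = 59.410°, r = 40.225°, D_min = 137.922°, rainbow angle = 42.078°.
Angular width = |41.357° − 42.078°| = 0.722°.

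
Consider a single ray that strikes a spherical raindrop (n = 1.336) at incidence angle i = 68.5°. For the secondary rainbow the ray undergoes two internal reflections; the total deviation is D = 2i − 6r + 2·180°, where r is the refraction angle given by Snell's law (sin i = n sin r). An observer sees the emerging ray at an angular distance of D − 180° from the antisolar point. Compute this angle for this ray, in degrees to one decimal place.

52.2°

sin r = sin 68.5° / 1.336 = 0.9304/1.336 = 0.6964; r = 44.14°.
D = 2·68.5° − 6·44.14° + 2·180° = 137.00° − 264.84° + 360° = 232.16°.
Angle from antisolar point = D − 180° = 52.16°.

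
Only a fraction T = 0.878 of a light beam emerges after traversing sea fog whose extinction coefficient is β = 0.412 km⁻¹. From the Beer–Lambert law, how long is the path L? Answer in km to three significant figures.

Beer–Lambert: T = exp(−βL) ⇒ L = −ln(T)/β = −ln(0.878)/0.412 = 0.1301/0.412 = 0.3158 km.

0.316 km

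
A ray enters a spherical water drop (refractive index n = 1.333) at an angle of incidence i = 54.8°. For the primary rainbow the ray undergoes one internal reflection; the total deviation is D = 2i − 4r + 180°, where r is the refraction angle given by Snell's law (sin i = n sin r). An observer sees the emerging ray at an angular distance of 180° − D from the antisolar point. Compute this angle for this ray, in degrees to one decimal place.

sin r = sin 54.8° / 1.333 = 0.8171/1.333 = 0.6130; r = 37.81°.
D = 2·54.8° − 4·37.81° + 180° = 109.60° − 151.23° + 180° = 138.37°.
Angle from antisolar point = 180° − D = 41.63°.

41.6°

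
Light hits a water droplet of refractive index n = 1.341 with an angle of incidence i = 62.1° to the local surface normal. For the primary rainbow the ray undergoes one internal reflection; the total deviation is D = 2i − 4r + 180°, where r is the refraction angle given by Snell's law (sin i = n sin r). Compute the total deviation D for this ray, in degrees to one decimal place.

139.3°

sin r = sin 62.1° / 1.341 = 0.8838/1.341 = 0.6590; r = 41.23°.
D = 2·62.1° − 4·41.23° + 180° = 124.20° − 164.91° + 180° = 139.29°.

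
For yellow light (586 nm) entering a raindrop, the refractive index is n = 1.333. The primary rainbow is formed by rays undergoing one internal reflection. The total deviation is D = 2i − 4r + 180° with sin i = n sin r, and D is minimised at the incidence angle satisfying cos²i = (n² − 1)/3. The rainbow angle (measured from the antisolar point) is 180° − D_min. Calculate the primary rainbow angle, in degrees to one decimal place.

42.1°

cos²i = (1.77689 − 1)/3 = 0.25896; i = arccos(0.50888) = 59.410°.
sin r = sin 59.410°/1.333 = 0.64579; r = 40.225°.
D_min = 2·59.410° − 4·40.225° + 180° = 137.922°.
Rainbow angle = 180° − D_min = 42.078°.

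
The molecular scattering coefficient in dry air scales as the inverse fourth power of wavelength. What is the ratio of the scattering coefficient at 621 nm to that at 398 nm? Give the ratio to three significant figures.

Rayleigh scattering ∝ λ⁻⁴, so the ratio of coefficients is the inverse fourth power of the wavelength ratio.
σ(621)/σ(398) = (398/621)⁴ = (0.6409)⁴ = 0.1687.

0.169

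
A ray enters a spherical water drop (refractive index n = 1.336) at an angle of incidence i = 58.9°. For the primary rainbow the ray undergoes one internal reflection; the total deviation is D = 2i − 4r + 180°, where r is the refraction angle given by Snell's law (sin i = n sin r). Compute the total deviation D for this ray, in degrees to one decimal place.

sin r = sin 58.9° / 1.336 = 0.8563/1.336 = 0.6409; r = 39.86°.
D = 2·58.9° − 4·39.86° + 180° = 117.80° − 159.44° + 180° = 138.36°.

138.4°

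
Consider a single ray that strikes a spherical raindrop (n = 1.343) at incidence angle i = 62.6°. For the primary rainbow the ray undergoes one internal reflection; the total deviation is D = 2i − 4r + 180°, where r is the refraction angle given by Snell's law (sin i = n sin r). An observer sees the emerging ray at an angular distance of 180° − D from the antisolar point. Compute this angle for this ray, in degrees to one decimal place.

40.3°

sin r = sin 62.6° / 1.343 = 0.8878/1.343 = 0.6611; r = 41.38°.
D = 2·62.6° − 4·41.38° + 180° = 125.20° − 165.53° + 180° = 139.67°.
Angle from antisolar point = 180° − D = 40.33°.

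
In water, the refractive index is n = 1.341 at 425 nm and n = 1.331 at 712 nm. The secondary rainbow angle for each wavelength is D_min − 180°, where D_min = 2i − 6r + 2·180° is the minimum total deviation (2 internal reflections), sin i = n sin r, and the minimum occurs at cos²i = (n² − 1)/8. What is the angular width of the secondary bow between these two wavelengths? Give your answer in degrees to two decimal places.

At 425 nm (n = 1.341): cos²i = 0.09979 → i = 71.586°, r = 45.034°, D_min = 232.966°, rainbow angle = 52.966°.
At 712 nm (n = 1.331): cos²i = 0.09645 → i = 71.907°, r = 45.575°, D_min = 230.365°, rainbow angle = 50.365°.
Angular width = |52.966° − 50.365°| = 2.601°.

2.60°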